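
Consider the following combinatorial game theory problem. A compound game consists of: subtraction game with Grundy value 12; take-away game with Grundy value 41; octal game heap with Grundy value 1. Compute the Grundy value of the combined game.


By the Sprague-Grundy theorem, the Grundy value of a sum of games is the XOR of individual Grundy values.
subtraction game: Grundy value = 12. Running XOR: 0 XOR 12 = 12
take-away game: Grundy value = 41. Running XOR: 12 XOR 41 = 37
octal game heap: Grundy value = 1. Running XOR: 37 XOR 1 = 36
The combined Grundy value is 36.

36


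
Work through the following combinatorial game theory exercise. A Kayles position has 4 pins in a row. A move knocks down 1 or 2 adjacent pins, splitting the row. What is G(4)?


Kayles: a move removes 1 or 2 adjacent pins from a contiguous row.
Removing pins from a row of k leaves two independent rows (a, b) with a + b = k - 1 (one pin) or a + b = k - 2 (two pins); an end removal gives a = 0.
By Sprague-Grundy, G(k) = mex{ G(a) XOR G(b) } over all these splits. G(0) = 0.
G(1): splits (0,0):0^0=0 -> mex({0}) = 1
G(2): splits (0,1):0^1=1 (0,0):0^0=0 -> mex({0, 1}) = 2
G(3): splits (0,2):0^2=2 (1,1):1^1=0 (0,1):0^1=1 -> mex({0, 1, 2}) = 3
G(4): splits (0,3):0^3=3 (1,2):1^2=3 (0,2):0^2=2 (1,1):1^1=0 -> mex({0, 2, 3}) = 1
Therefore G(4) = 1.

1


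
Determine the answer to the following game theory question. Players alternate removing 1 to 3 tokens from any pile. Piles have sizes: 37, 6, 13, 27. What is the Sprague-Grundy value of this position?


Subtraction set: {1, 2, 3}
For this subtraction set, G(n) = n mod 4 (period = max + 1 = 4).
Pile 1 (size 37): G(37) = 37 mod 4 = 1
Pile 2 (size 6): G(6) = 6 mod 4 = 2
Pile 3 (size 13): G(13) = 13 mod 4 = 1
Pile 4 (size 27): G(27) = 27 mod 4 = 3
Total Grundy value = XOR of all: 1 XOR 2 XOR 1 XOR 3 = 1

1


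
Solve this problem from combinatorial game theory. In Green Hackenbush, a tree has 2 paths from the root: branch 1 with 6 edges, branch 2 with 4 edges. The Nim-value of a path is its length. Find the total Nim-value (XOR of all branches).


The tree has 2 branches from the ground vertex.
In Green Hackenbush, the Nim-value of a simple path of length k is k.
Branch 1: length 6, Nim-value = 6
Branch 2: length 4, Nim-value = 4
Total Nim-value = XOR of all branch values:
0 XOR 6 = 6
6 XOR 4 = 2
Nim-value of the tree = 2

2


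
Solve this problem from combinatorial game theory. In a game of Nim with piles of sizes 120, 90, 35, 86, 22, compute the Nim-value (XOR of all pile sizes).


We need the XOR (exclusive or) of all pile sizes.
After XOR-ing pile 1 (size 120): 0 XOR 120 = 120
After XOR-ing pile 2 (size 90): 120 XOR 90 = 34
After XOR-ing pile 3 (size 35): 34 XOR 35 = 1
After XOR-ing pile 4 (size 86): 1 XOR 86 = 87
After XOR-ing pile 5 (size 22): 87 XOR 22 = 65
The Nim-value of this position is 65.

65


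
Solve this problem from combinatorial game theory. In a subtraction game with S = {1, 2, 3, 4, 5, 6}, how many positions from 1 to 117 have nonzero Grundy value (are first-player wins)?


Subtraction set S = {1, 2, 3, 4, 5, 6}, so G(n) = n mod 7.
G(n) = 0 when n is a multiple of 7.
Multiples of 7 in [1, 117]: 16
N-positions (nonzero Grundy) = 117 - 16 = 101

101


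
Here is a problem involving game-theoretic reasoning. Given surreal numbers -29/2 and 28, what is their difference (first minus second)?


x = -29/2, y = 28
Converting to common denominator: 2
x = -29/2, y = 56/2
x - y = -29/2 - 28 = -85/2

-85/2


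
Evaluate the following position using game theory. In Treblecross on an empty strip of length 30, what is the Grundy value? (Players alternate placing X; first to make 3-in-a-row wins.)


Treblecross: place X on empty cells; 3-in-a-row wins.
Playing within two cells of an existing X lets the opponent win at once, so sensible play treats the cells i-2..i+2 around each X as dead. The player left with no safe cell loses, so this is a normal-play take-away game on strips of safe cells.
Placing X at cell i (0-indexed) of a strip of k safe cells leaves independent strips of sizes max(0, i-2) and max(0, k-i-3). Hence G(k) = mex{ G(max(0,i-2)) XOR G(max(0,k-i-3)) : 0 <= i < k }, with G(0) = 0.
G(1): splits (0,0):0^0=0 -> mex({0}) = 1
G(2): splits (0,0):0^0=0 -> mex({0}) = 1
G(3): splits (0,0):0^0=0 -> mex({0}) = 1
G(4): splits (0,1):0^1=1 (0,0):0^0=0 -> mex({0, 1}) = 2
G(5): splits (0,2):0^1=1 (0,1):0^1=1 (0,0):0^0=0 -> mex({0, 1}) = 2
G(6) = mex({1}) = 0
G(7) = mex({0, 1, 2}) = 3
G(8) = mex({0, 1, 2}) = 3
G(9) = mex({0, 2}) = 1
G(10) = mex({0, 2, 3}) = 1
G(11) = mex({0, 3}) = 1
G(12) = mex({1, 3}) = 0
G(13) = mex({0, 1, 2, 3}) = 4
G(14) = mex({0, 1, 2}) = 3
G(15) = mex({0, 1, 2}) = 3
G(16) = mex({0, 1, 2, 4}) = 3
G(17) = mex({0, 1, 3, 4}) = 2
G(18) = mex({0, 1, 3, 4}) = 2
G(19) = mex({0, 1, 3, 5}) = 2
G(20) = mex({0, 1, 2, 3, 5}) = 4
G(21) = mex({0, 1, 2, 3, 5}) = 4
G(22) = mex({1, 2, 6}) = 0
G(23) = mex({0, 1, 2, 3, 4, 6}) = 5
G(24) = mex({0, 1, 2, 3, 4}) = 5
G(25) = mex({0, 1, 3, 4, 7}) = 2
G(26) = mex({0, 1, 3, 4, 5, 7}) = 2
G(27) = mex({0, 1, 3, 5}) = 2
G(28) = mex({0, 1, 2, 5}) = 3
G(29) = mex({0, 1, 2, 4, 5, 6}) = 3
G(30) = mex({1, 2, 4, 6}) = 0
Therefore G(30) = 0.

0


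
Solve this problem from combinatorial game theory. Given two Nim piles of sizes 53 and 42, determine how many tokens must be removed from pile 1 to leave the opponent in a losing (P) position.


Piles: 53 and 42
Current XOR: 53 XOR 42 = 31 (non-zero, so this is an N-position).
To make the XOR zero, we need to find a move that balances the piles.
For pile 1 (size 53): target = 53 XOR 31 = 42
We reduce pile 1 from 53 to 42.
Tokens removed: 53 - 42 = 11
Verification: 42 XOR 42 = 0

11


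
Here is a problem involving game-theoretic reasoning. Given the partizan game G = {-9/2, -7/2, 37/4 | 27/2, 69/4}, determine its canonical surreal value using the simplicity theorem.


Left options: {-9/2, -7/2, 37/4}, max = 37/4
Right options: {27/2, 69/4}, min = 27/2
All options are numbers and max(Left) < min(Right), so by the simplicity theorem the value is the simplest (earliest-born) number strictly between 37/4 and 27/2.
Integers 10 through 13 all lie strictly between 37/4 and 27/2.
Among integers, the simplest (lowest birthday = smallest |n|; 0 is born on day 0, +-n on day n) is 10.
No non-integer in the interval can be simpler: if x is a non-integer in the interval, then floor(x) or ceil(x) also lies in the interval (the interval contains an integer), and both are proper prefixes of x's sign expansion, i.e. born earlier. So the game value is 10.
Game value = 10

10


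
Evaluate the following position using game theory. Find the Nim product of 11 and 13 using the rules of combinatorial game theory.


Nim multiplication is bilinear over XOR: (u XOR v) * w = (u*w) XOR (v*w).
So we split each operand into its bit components and XOR the pairwise Nim products.
11 = 1 + 2 + 8 (as XOR of powers of 2).
13 = 1 + 4 + 8 (as XOR of powers of 2).
Using the standard Nim-product table on single bits:
  2*2 = 3,   2*4 = 8,   2*8 = 12,
  4*4 = 6,   4*8 = 11,  8*8 = 13,
and  1*x = x (identity), k*l = l*k (commutative).
Pairwise Nim products:
  1 * 1 = 1
  1 * 4 = 4
  1 * 8 = 8
  2 * 1 = 2
  2 * 4 = 8
  2 * 8 = 12
  8 * 1 = 8
  8 * 4 = 11
  8 * 8 = 13
XOR them: 1 XOR 4 XOR 8 XOR 2 XOR 8 XOR 12 XOR 8 XOR 11 XOR 13 = 5.
Result: 11 * 13 = 5 (in Nim).

5


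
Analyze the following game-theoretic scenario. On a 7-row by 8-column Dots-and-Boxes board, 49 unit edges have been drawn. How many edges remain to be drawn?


Grid: 7 x 8 boxes, i.e. 8 rows and 9 columns of dots.
Horizontal edges: (rows + 1) * cols = 8 * 8 = 64
Vertical edges: rows * (cols + 1) = 7 * 9 = 63
Total edges: 64 + 63 = 127
Edges drawn: 49
Remaining: 127 - 49 = 78

78


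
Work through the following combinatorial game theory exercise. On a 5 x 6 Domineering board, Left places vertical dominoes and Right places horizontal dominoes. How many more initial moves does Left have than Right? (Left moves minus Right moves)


Board is 5 x 6 (rows x cols).
Left (vertical) placements: (rows-1) * cols = 4 * 6 = 24
Right (horizontal) placements: rows * (cols-1) = 5 * 5 = 25
Advantage = Left - Right = 24 - 25 = -1

-1


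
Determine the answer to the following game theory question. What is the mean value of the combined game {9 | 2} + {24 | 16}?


G1 = {9 | 2}, G2 = {24 | 16}
Each is a switch {a | b} with numbers a > b; its mean value is (a + b)/2, and mean value is additive over game sums: m(G1 + G2) = m(G1) + m(G2).
Mean of G1 = (9 + (2))/2 = 11/2 = 11/2
Mean of G2 = (24 + (16))/2 = 40/2 = 20
Mean of G1 + G2 = 11/2 + 20 = 51/2

51/2


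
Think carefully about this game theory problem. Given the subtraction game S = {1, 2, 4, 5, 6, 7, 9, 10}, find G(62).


The subtraction set is S = {1, 2, 4, 5, 6, 7, 9, 10}.
G(k) = mex{ G(k - s) : s in S, s <= k }. We compute iteratively: G(0) = 0.
G(1) = mex({0}) = 1
G(2) = mex({0, 1}) = 2
G(3) = mex({1, 2}) = 0
G(4) = mex({0, 2}) = 1
G(5) = mex({0, 1}) = 2
G(6) = mex({0, 1, 2}) = 3
G(7) = mex({0, 1, 2, 3}) = 4
G(8) = mex({0, 1, 2, 3, 4}) = 5
G(9) = mex({0, 1, 2, 4, 5}) = 3
G(10) = mex({0, 1, 2, 3, 5}) = 4
G(11) = mex({1, 2, 3, 4}) = 0
G(12) = mex({0, 2, 3, 4, 5}) = 1
G(13) = mex({0, 1, 3, 4, 5}) = 2
G(14) = mex({1, 2, 3, 4, 5}) = 0
G(15) = mex({0, 2, 3, 4, 5}) = 1
G(16) = mex({0, 1, 3, 4}) = 2
G(17) = mex({0, 1, 2, 4, 5}) = 3
G(18) = mex({0, 1, 2, 3, 5}) = 4
G(19) = mex({0, 1, 2, 3, 4}) = 5
G(20) = mex({0, 1, 2, 4, 5}) = 3
Observe that G(11)..G(20) = 0, 1, 2, 0, 1, 2, 3, 4, 5, 3 repeats G(0)..G(9) = 0, 1, 2, 0, 1, 2, 3, 4, 5, 3.
For k >= max(S) = 10, G(k) is determined by the previous 10 values G(k-10)..G(k-1); a window of 10 consecutive values has recurred shifted by 11, so by induction G(k + 11) = G(k) for all k >= 0: the sequence is periodic from the start with period 11.
One period: G(0..10) = 0, 1, 2, 0, 1, 2, 3, 4, 5, 3, 4.
62 mod 11 = 7, so G(62) = G(7) = 4.

4


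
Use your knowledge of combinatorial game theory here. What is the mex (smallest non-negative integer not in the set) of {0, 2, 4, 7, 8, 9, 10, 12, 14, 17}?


Set = {0, 2, 4, 7, 8, 9, 10, 12, 14, 17}
0 is in the set.
1 is NOT in the set. This is the mex.
mex = 1

1


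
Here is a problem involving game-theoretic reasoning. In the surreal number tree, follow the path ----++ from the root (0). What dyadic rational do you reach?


Sign expansion: ----++
Rule: track bounds (lo, hi), initially (-inf, +inf). On '+', the current value becomes lo and we move to the simplest number in (value, hi): value + 1 if hi = +inf, otherwise the midpoint (value + hi)/2. On '-', the current value becomes hi and we move to value - 1 if lo = -inf, otherwise the midpoint (lo + value)/2.
Start at 0.
Step 1: sign = -, move left. Bounds: (-inf, 0). Value = -1
Step 2: sign = -, move left. Bounds: (-inf, -1). Value = -2
Step 3: sign = -, move left. Bounds: (-inf, -2). Value = -3
Step 4: sign = -, move left. Bounds: (-inf, -3). Value = -4
Step 5: sign = +, move right. Bounds: (-4, -3). Value = -7/2
Step 6: sign = +, move right. Bounds: (-7/2, -3). Value = -13/4
The surreal number with sign expansion ----++ is -13/4.

-13/4


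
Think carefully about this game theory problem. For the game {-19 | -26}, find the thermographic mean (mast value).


Game = {-19 | -26}, a switch {a | b} with numbers a > b.
Its thermograph has left wall a - t and right wall b + t, which meet at t = (a - b)/2, where both equal (a + b)/2. So the mast (mean value) is at (a + b)/2.
Mean = (-19 + (-26))/2 = -45/2 = -45/2

-45/2


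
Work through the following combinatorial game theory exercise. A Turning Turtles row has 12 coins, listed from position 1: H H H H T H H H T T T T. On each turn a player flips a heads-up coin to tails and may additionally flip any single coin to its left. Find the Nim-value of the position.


Coins: H H H H T H H H T T T T
Key fact: a single head at position k behaves exactly like a Nim heap of size k (turning it to T and optionally flipping a coin at j < k corresponds to moving the heap from k to j, or to 0), and heads combine as a disjunctive sum (two heads at the same place would cancel, matching j XOR j = 0). So the Nim-value is the XOR of the 1-indexed positions of the heads.
Face-up positions (1-indexed): [1, 2, 3, 4, 6, 7, 8]
XOR 0 with 1: 0 XOR 1 = 1
XOR 1 with 2: 1 XOR 2 = 3
XOR 3 with 3: 3 XOR 3 = 0
XOR 0 with 4: 0 XOR 4 = 4
XOR 4 with 6: 4 XOR 6 = 2
XOR 2 with 7: 2 XOR 7 = 5
XOR 5 with 8: 5 XOR 8 = 13
Nim-value = 13

13


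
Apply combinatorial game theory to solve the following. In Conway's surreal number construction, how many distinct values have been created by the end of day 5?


Day 0: {|} = 0 is born. Count = 1.
Day n: the number of surreal numbers born by day n is 2^(n+1) - 1.
By day 0: 2^1 - 1 = 1
By day 1: 2^2 - 1 = 3
By day 2: 2^3 - 1 = 7
By day 3: 2^4 - 1 = 15
By day 4: 2^5 - 1 = 31
By day 5: 2^6 - 1 = 63
By day 5: 63 surreal numbers.

63


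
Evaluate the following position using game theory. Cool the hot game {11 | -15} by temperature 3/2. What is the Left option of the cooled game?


Original game: {11 | -15} (a switch {a | b} with a > b).
Cooling by t (for t below the temperature (a - b)/2 = 13) taxes each move by t: {a | b} cooled by t is {a - t | b + t}.
Cooling amount: t = 3/2
Cooled Left option: 11 - 3/2 = 19/2
Cooled Right option: -15 + 3/2 = -27/2
Cooled game: {19/2 | -27/2}
Left option = 19/2

19/2


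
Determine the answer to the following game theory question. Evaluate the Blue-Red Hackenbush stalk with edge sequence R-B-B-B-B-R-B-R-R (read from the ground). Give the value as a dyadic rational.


Edges (from ground): R-B-B-B-B-R-B-R-R
By Berlekamp's sign-expansion rule, a Blue-Red Hackenbush stalk has the value of the surreal number whose sign sequence is the edge sequence with B -> + and R -> -.
Sign sequence: -++++-+--
Trace the sign expansion in the surreal number tree, starting from 0:
Edge 1: R (sign -) -> bounds (-inf, 0), value = -1
Edge 2: B (sign +) -> bounds (-1, 0), value = -1/2
Edge 3: B (sign +) -> bounds (-1/2, 0), value = -1/4
Edge 4: B (sign +) -> bounds (-1/4, 0), value = -1/8
Edge 5: B (sign +) -> bounds (-1/8, 0), value = -1/16
Edge 6: R (sign -) -> bounds (-1/8, -1/16), value = -3/32
Edge 7: B (sign +) -> bounds (-3/32, -1/16), value = -5/64
Edge 8: R (sign -) -> bounds (-3/32, -5/64), value = -11/128
Edge 9: R (sign -) -> bounds (-3/32, -11/128), value = -23/256
Game value = -23/256

-23/256


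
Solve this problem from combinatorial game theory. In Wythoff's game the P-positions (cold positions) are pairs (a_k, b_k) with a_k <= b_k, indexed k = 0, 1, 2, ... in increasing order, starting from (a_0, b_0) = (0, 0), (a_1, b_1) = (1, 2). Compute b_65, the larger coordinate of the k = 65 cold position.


By Wythoff's theorem, a_k = floor(k * phi) and b_k = floor(k * phi^2) = a_k + k, where phi = (1 + sqrt(5))/2 is the golden ratio.
phi = (1 + sqrt(5))/2 = 1.618034
phi^2 = phi + 1 = 2.618034
k = 65
k * phi^2 = 65 * 2.618034 = 170.172209
b_65 = floor(k * phi^2) = 170 (check: a_65 + k = 105 + 65 = 170)

170


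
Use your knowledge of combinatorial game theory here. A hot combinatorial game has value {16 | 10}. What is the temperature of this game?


The game is {16 | 10}, a switch {a | b} with numbers a > b.
Cooling {a | b} by t gives {a - t | b + t}, which stops being hot when a - t = b + t, i.e. at t = (a - b)/2. So the temperature of a switch is (a - b)/2.
Temperature = (Left option - Right option) / 2
= (16 - (10)) / 2
= 6 / 2
= 3

3


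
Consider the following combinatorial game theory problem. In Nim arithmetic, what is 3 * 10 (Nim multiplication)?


Nim multiplication is bilinear over XOR: (u XOR v) * w = (u*w) XOR (v*w).
So we split each operand into its bit components and XOR the pairwise Nim products.
3 = 1 + 2 (as XOR of powers of 2).
10 = 2 + 8 (as XOR of powers of 2).
Using the standard Nim-product table on single bits:
  2*2 = 3,   2*4 = 8,   2*8 = 12,
  4*4 = 6,   4*8 = 11,  8*8 = 13,
and  1*x = x (identity), k*l = l*k (commutative).
Pairwise Nim products:
  1 * 2 = 2
  1 * 8 = 8
  2 * 2 = 3
  2 * 8 = 12
XOR them: 2 XOR 8 XOR 3 XOR 12 = 5.
Result: 3 * 10 = 5 (in Nim).

5


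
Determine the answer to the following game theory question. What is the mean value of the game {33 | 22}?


Game = {33 | 22}, a switch {a | b} with numbers a > b.
Its thermograph has left wall a - t and right wall b + t, which meet at t = (a - b)/2, where both equal (a + b)/2. So the mast (mean value) is at (a + b)/2.
Mean = (33 + (22))/2 = 55/2 = 55/2

55/2


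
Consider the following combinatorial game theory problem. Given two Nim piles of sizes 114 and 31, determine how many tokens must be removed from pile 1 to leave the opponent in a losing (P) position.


Piles: 114 and 31
Current XOR: 114 XOR 31 = 109 (non-zero, so this is an N-position).
To make the XOR zero, we need to find a move that balances the piles.
For pile 1 (size 114): target = 114 XOR 109 = 31
We reduce pile 1 from 114 to 31.
Tokens removed: 114 - 31 = 83
Verification: 31 XOR 31 = 0

83


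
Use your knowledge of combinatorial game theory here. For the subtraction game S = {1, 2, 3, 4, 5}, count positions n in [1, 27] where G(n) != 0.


Subtraction set S = {1, 2, 3, 4, 5}, so G(n) = n mod 6.
G(n) = 0 when n is a multiple of 6.
Multiples of 6 in [1, 27]: 4
N-positions (nonzero Grundy) = 27 - 4 = 23

23


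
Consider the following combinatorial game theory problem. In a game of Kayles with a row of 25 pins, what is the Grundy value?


Kayles: a move removes 1 or 2 adjacent pins from a contiguous row.
Removing pins from a row of k leaves two independent rows (a, b) with a + b = k - 1 (one pin) or a + b = k - 2 (two pins); an end removal gives a = 0.
By Sprague-Grundy, G(k) = mex{ G(a) XOR G(b) } over all these splits. G(0) = 0.
G(1): splits (0,0):0^0=0 -> mex({0}) = 1
G(2): splits (0,1):0^1=1 (0,0):0^0=0 -> mex({0, 1}) = 2
G(3): splits (0,2):0^2=2 (1,1):1^1=0 (0,1):0^1=1 -> mex({0, 1, 2}) = 3
G(4): splits (0,3):0^3=3 (1,2):1^2=3 (0,2):0^2=2 (1,1):1^1=0 -> mex({0, 2, 3}) = 1
G(5): splits (0,4):0^1=1 (1,3):1^3=2 (2,2):2^2=0 (0,3):0^3=3 (1,2):1^2=3 -> mex({0, 1, 2, 3}) = 4
G(6) = mex({0, 1, 2, 4}) = 3
G(7) = mex({0, 1, 3, 4, 5}) = 2
G(8) = mex({0, 2, 3, 5, 6}) = 1
G(9) = mex({0, 1, 2, 3, 6, 7}) = 4
G(10) = mex({0, 1, 3, 4, 5, 7}) = 2
G(11) = mex({0, 1, 2, 3, 4, 5}) = 6
G(12) = mex({0, 1, 2, 3, 5, 6, 7}) = 4
G(13) = mex({0, 2, 3, 4, 6, 7}) = 1
G(14) = mex({0, 1, 4, 5, 6, 7}) = 2
G(15) = mex({0, 1, 2, 3, 4, 5, 6}) = 7
G(16) = mex({0, 2, 3, 5, 6, 7}) = 1
G(17) = mex({0, 1, 2, 3, 5, 6, 7}) = 4
G(18) = mex({0, 1, 2, 4, 5, 6}) = 3
G(19) = mex({0, 1, 3, 4, 5, 7}) = 2
G(20) = mex({0, 2, 3, 4, 5, 6, 7}) = 1
G(21) = mex({0, 1, 2, 3, 5, 6, 7}) = 4
G(22) = mex({0, 1, 2, 3, 4, 5, 7}) = 6
G(23) = mex({0, 1, 2, 3, 4, 5, 6}) = 7
G(24) = mex({0, 1, 2, 3, 5, 6, 7}) = 4
G(25) = mex({0, 2, 3, 4, 6, 7}) = 1
Therefore G(25) = 1.

1


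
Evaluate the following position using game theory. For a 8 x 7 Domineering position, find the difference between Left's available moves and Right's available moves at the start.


Board is 8 x 7 (rows x cols).
Left (vertical) placements: (rows-1) * cols = 7 * 7 = 49
Right (horizontal) placements: rows * (cols-1) = 8 * 6 = 48
Advantage = Left - Right = 49 - 48 = 1

1


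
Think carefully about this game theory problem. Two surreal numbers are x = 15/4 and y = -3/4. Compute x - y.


x = 15/4, y = -3/4
Converting to common denominator: 4
x = 15/4, y = -3/4
x - y = 15/4 - -3/4 = 9/2

9/2


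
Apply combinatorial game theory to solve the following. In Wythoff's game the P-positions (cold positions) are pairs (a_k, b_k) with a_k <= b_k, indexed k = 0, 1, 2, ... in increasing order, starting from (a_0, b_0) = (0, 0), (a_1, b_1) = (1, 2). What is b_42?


By Wythoff's theorem, a_k = floor(k * phi) and b_k = floor(k * phi^2) = a_k + k, where phi = (1 + sqrt(5))/2 is the golden ratio.
phi = (1 + sqrt(5))/2 = 1.618034
phi^2 = phi + 1 = 2.618034
k = 42
k * phi^2 = 42 * 2.618034 = 109.957428
b_42 = floor(k * phi^2) = 109 (check: a_42 + k = 67 + 42 = 109)

109


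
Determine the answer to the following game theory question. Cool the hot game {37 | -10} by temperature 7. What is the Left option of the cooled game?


Original game: {37 | -10} (a switch {a | b} with a > b).
Cooling by t (for t below the temperature (a - b)/2 = 47/2) taxes each move by t: {a | b} cooled by t is {a - t | b + t}.
Cooling amount: t = 7
Cooled Left option: 37 - 7 = 30
Cooled Right option: -10 + 7 = -3
Cooled game: {30 | -3}
Left option = 30

30


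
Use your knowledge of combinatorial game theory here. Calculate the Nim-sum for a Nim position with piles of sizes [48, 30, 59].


We need the XOR (exclusive or) of all pile sizes.
After XOR-ing pile 1 (size 48): 0 XOR 48 = 48
After XOR-ing pile 2 (size 30): 48 XOR 30 = 46
After XOR-ing pile 3 (size 59): 46 XOR 59 = 21
The Nim-value of this position is 21.

21


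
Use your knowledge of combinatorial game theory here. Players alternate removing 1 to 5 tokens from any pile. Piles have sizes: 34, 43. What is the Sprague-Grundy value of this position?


Subtraction set: {1, 2, 3, 4, 5}
For this subtraction set, G(n) = n mod 6 (period = max + 1 = 6).
Pile 1 (size 34): G(34) = 34 mod 6 = 4
Pile 2 (size 43): G(43) = 43 mod 6 = 1
Total Grundy value = XOR of all: 4 XOR 1 = 5

5


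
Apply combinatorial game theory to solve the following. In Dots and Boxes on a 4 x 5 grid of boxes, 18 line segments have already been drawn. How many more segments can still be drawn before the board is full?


Grid: 4 x 5 boxes, i.e. 5 rows and 6 columns of dots.
Horizontal edges: (rows + 1) * cols = 5 * 5 = 25
Vertical edges: rows * (cols + 1) = 4 * 6 = 24
Total edges: 25 + 24 = 49
Edges drawn: 18
Remaining: 49 - 18 = 31

31


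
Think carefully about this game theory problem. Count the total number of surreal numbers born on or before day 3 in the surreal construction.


Day 0: {|} = 0 is born. Count = 1.
Day n: the number of surreal numbers born by day n is 2^(n+1) - 1.
By day 0: 2^1 - 1 = 1
By day 1: 2^2 - 1 = 3
By day 2: 2^3 - 1 = 7
By day 3: 2^4 - 1 = 15
By day 3: 15 surreal numbers.

15


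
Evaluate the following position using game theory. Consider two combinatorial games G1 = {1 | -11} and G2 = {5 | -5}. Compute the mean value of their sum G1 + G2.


G1 = {1 | -11}, G2 = {5 | -5}
Each is a switch {a | b} with numbers a > b; its mean value is (a + b)/2, and mean value is additive over game sums: m(G1 + G2) = m(G1) + m(G2).
Mean of G1 = (1 + (-11))/2 = -10/2 = -5
Mean of G2 = (5 + (-5))/2 = 0/2 = 0
Mean of G1 + G2 = -5 + 0 = -5

-5


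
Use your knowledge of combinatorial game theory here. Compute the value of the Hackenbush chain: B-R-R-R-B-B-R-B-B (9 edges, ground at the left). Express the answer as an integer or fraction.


Edges (from ground): B-R-R-R-B-B-R-B-B
By Berlekamp's sign-expansion rule, a Blue-Red Hackenbush stalk has the value of the surreal number whose sign sequence is the edge sequence with B -> + and R -> -.
Sign sequence: +---++-++
Trace the sign expansion in the surreal number tree, starting from 0:
Edge 1: B (sign +) -> bounds (0, +inf), value = 1
Edge 2: R (sign -) -> bounds (0, 1), value = 1/2
Edge 3: R (sign -) -> bounds (0, 1/2), value = 1/4
Edge 4: R (sign -) -> bounds (0, 1/4), value = 1/8
Edge 5: B (sign +) -> bounds (1/8, 1/4), value = 3/16
Edge 6: B (sign +) -> bounds (3/16, 1/4), value = 7/32
Edge 7: R (sign -) -> bounds (3/16, 7/32), value = 13/64
Edge 8: B (sign +) -> bounds (13/64, 7/32), value = 27/128
Edge 9: B (sign +) -> bounds (27/128, 7/32), value = 55/256
Game value = 55/256

55/256


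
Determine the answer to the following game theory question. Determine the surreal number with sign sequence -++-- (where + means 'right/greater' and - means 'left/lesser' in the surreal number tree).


Sign expansion: -++--
Rule: track bounds (lo, hi), initially (-inf, +inf). On '+', the current value becomes lo and we move to the simplest number in (value, hi): value + 1 if hi = +inf, otherwise the midpoint (value + hi)/2. On '-', the current value becomes hi and we move to value - 1 if lo = -inf, otherwise the midpoint (lo + value)/2.
Start at 0.
Step 1: sign = -, move left. Bounds: (-inf, 0). Value = -1
Step 2: sign = +, move right. Bounds: (-1, 0). Value = -1/2
Step 3: sign = +, move right. Bounds: (-1/2, 0). Value = -1/4
Step 4: sign = -, move left. Bounds: (-1/2, -1/4). Value = -3/8
Step 5: sign = -, move left. Bounds: (-1/2, -3/8). Value = -7/16
The surreal number with sign expansion -++-- is -7/16.

-7/16


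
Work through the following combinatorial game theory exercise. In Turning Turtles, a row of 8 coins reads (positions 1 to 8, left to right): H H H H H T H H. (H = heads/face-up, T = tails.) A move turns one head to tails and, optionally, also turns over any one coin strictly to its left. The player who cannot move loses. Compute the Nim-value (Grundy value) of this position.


Coins: H H H H H T H H
Key fact: a single head at position k behaves exactly like a Nim heap of size k (turning it to T and optionally flipping a coin at j < k corresponds to moving the heap from k to j, or to 0), and heads combine as a disjunctive sum (two heads at the same place would cancel, matching j XOR j = 0). So the Nim-value is the XOR of the 1-indexed positions of the heads.
Face-up positions (1-indexed): [1, 2, 3, 4, 5, 7, 8]
XOR 0 with 1: 0 XOR 1 = 1
XOR 1 with 2: 1 XOR 2 = 3
XOR 3 with 3: 3 XOR 3 = 0
XOR 0 with 4: 0 XOR 4 = 4
XOR 4 with 5: 4 XOR 5 = 1
XOR 1 with 7: 1 XOR 7 = 6
XOR 6 with 8: 6 XOR 8 = 14
Nim-value = 14

14


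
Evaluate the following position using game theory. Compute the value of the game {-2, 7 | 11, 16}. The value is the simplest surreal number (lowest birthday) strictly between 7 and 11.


Left options: {-2, 7}, max = 7
Right options: {11, 16}, min = 11
All options are numbers and max(Left) < min(Right), so by the simplicity theorem the value is the simplest (earliest-born) number strictly between 7 and 11.
Integers 8 through 10 all lie strictly between 7 and 11.
Among integers, the simplest (lowest birthday = smallest |n|; 0 is born on day 0, +-n on day n) is 8.
No non-integer in the interval can be simpler: if x is a non-integer in the interval, then floor(x) or ceil(x) also lies in the interval (the interval contains an integer), and both are proper prefixes of x's sign expansion, i.e. born earlier. So the game value is 8.
Game value = 8

8


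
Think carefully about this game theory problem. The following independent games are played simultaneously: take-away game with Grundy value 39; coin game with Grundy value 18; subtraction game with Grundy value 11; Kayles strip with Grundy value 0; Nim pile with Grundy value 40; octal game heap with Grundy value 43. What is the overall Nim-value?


By the Sprague-Grundy theorem, the Grundy value of a sum of games is the XOR of individual Grundy values.
take-away game: Grundy value = 39. Running XOR: 0 XOR 39 = 39
coin game: Grundy value = 18. Running XOR: 39 XOR 18 = 53
subtraction game: Grundy value = 11. Running XOR: 53 XOR 11 = 62
Kayles strip: Grundy value = 0. Running XOR: 62 XOR 0 = 62
Nim pile: Grundy value = 40. Running XOR: 62 XOR 40 = 22
octal game heap: Grundy value = 43. Running XOR: 22 XOR 43 = 61
The combined Grundy value is 61.

61


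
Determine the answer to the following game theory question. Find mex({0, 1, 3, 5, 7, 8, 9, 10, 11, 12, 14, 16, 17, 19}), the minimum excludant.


Set = {0, 1, 3, 5, 7, 8, 9, 10, 11, 12, 14, 16, 17, 19}
0 is in the set.
1 is in the set.
2 is NOT in the set. This is the mex.
mex = 2

2


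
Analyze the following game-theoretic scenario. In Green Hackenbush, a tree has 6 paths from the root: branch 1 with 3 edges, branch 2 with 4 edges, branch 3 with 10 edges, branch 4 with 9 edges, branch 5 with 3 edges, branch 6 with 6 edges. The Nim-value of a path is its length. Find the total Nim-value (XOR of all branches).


The tree has 6 branches from the ground vertex.
In Green Hackenbush, the Nim-value of a simple path of length k is k.
Branch 1: length 3, Nim-value = 3
Branch 2: length 4, Nim-value = 4
Branch 3: length 10, Nim-value = 10
Branch 4: length 9, Nim-value = 9
Branch 5: length 3, Nim-value = 3
Branch 6: length 6, Nim-value = 6
Total Nim-value = XOR of all branch values:
0 XOR 3 = 3
3 XOR 4 = 7
7 XOR 10 = 13
13 XOR 9 = 4
4 XOR 3 = 7
7 XOR 6 = 1
Nim-value of the tree = 1

1


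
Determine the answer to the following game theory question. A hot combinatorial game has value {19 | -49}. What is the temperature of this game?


The game is {19 | -49}, a switch {a | b} with numbers a > b.
Cooling {a | b} by t gives {a - t | b + t}, which stops being hot when a - t = b + t, i.e. at t = (a - b)/2. So the temperature of a switch is (a - b)/2.
Temperature = (Left option - Right option) / 2
= (19 - (-49)) / 2
= 68 / 2
= 34

34


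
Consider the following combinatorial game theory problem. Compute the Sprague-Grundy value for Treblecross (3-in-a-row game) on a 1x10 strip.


Treblecross: place X on empty cells; 3-in-a-row wins.
Playing within two cells of an existing X lets the opponent win at once, so sensible play treats the cells i-2..i+2 around each X as dead. The player left with no safe cell loses, so this is a normal-play take-away game on strips of safe cells.
Placing X at cell i (0-indexed) of a strip of k safe cells leaves independent strips of sizes max(0, i-2) and max(0, k-i-3). Hence G(k) = mex{ G(max(0,i-2)) XOR G(max(0,k-i-3)) : 0 <= i < k }, with G(0) = 0.
G(1): splits (0,0):0^0=0 -> mex({0}) = 1
G(2): splits (0,0):0^0=0 -> mex({0}) = 1
G(3): splits (0,0):0^0=0 -> mex({0}) = 1
G(4): splits (0,1):0^1=1 (0,0):0^0=0 -> mex({0, 1}) = 2
G(5): splits (0,2):0^1=1 (0,1):0^1=1 (0,0):0^0=0 -> mex({0, 1}) = 2
G(6) = mex({1}) = 0
G(7) = mex({0, 1, 2}) = 3
G(8) = mex({0, 1, 2}) = 3
G(9) = mex({0, 2}) = 1
G(10) = mex({0, 2, 3}) = 1
Therefore G(10) = 1.

1


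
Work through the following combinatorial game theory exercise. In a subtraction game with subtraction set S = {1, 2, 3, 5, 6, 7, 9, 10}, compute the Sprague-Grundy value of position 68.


The subtraction set is S = {1, 2, 3, 5, 6, 7, 9, 10}.
G(k) = mex{ G(k - s) : s in S, s <= k }. We compute iteratively: G(0) = 0.
G(1) = mex({0}) = 1
G(2) = mex({0, 1}) = 2
G(3) = mex({0, 1, 2}) = 3
G(4) = mex({1, 2, 3}) = 0
G(5) = mex({0, 2, 3}) = 1
G(6) = mex({0, 1, 3}) = 2
G(7) = mex({0, 1, 2}) = 3
G(8) = mex({1, 2, 3}) = 0
G(9) = mex({0, 2, 3}) = 1
G(10) = mex({0, 1, 3}) = 2
G(11) = mex({0, 1, 2}) = 3
G(12) = mex({1, 2, 3}) = 0
G(13) = mex({0, 2, 3}) = 1
Observe that G(4)..G(13) = 0, 1, 2, 3, 0, 1, 2, 3, 0, 1 repeats G(0)..G(9) = 0, 1, 2, 3, 0, 1, 2, 3, 0, 1.
For k >= max(S) = 10, G(k) is determined by the previous 10 values G(k-10)..G(k-1); a window of 10 consecutive values has recurred shifted by 4, so by induction G(k + 4) = G(k) for all k >= 0: the sequence is periodic from the start with period 4.
One period: G(0..3) = 0, 1, 2, 3.
68 mod 4 = 0, so G(68) = G(0) = 0.

0


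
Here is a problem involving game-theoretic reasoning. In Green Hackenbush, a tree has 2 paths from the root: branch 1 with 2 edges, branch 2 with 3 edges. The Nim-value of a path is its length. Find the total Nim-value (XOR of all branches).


The tree has 2 branches from the ground vertex.
In Green Hackenbush, the Nim-value of a simple path of length k is k.
Branch 1: length 2, Nim-value = 2
Branch 2: length 3, Nim-value = 3
Total Nim-value = XOR of all branch values:
0 XOR 2 = 2
2 XOR 3 = 1
Nim-value of the tree = 1

1


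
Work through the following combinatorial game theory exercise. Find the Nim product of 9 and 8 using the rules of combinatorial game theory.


Nim multiplication is bilinear over XOR: (u XOR v) * w = (u*w) XOR (v*w).
So we split each operand into its bit components and XOR the pairwise Nim products.
9 = 1 + 8 (as XOR of powers of 2).
8 = 8 (as XOR of powers of 2).
Using the standard Nim-product table on single bits:
  2*2 = 3,   2*4 = 8,   2*8 = 12,
  4*4 = 6,   4*8 = 11,  8*8 = 13,
and  1*x = x (identity), k*l = l*k (commutative).
Pairwise Nim products:
  1 * 8 = 8
  8 * 8 = 13
XOR them: 8 XOR 13 = 5.
Result: 9 * 8 = 5 (in Nim).

5


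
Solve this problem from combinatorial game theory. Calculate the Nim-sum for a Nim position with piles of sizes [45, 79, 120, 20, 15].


We need the XOR (exclusive or) of all pile sizes.
After XOR-ing pile 1 (size 45): 0 XOR 45 = 45
After XOR-ing pile 2 (size 79): 45 XOR 79 = 98
After XOR-ing pile 3 (size 120): 98 XOR 120 = 26
After XOR-ing pile 4 (size 20): 26 XOR 20 = 14
After XOR-ing pile 5 (size 15): 14 XOR 15 = 1
The Nim-value of this position is 1.

1


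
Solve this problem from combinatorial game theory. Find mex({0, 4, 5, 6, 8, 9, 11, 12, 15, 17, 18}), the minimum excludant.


Set = {0, 4, 5, 6, 8, 9, 11, 12, 15, 17, 18}
0 is in the set.
1 is NOT in the set. This is the mex.
mex = 1

1


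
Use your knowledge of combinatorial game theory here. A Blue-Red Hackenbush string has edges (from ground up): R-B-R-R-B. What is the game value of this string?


Edges (from ground): R-B-R-R-B
By Berlekamp's sign-expansion rule, a Blue-Red Hackenbush stalk has the value of the surreal number whose sign sequence is the edge sequence with B -> + and R -> -.
Sign sequence: -+--+
Trace the sign expansion in the surreal number tree, starting from 0:
Edge 1: R (sign -) -> bounds (-inf, 0), value = -1
Edge 2: B (sign +) -> bounds (-1, 0), value = -1/2
Edge 3: R (sign -) -> bounds (-1, -1/2), value = -3/4
Edge 4: R (sign -) -> bounds (-1, -3/4), value = -7/8
Edge 5: B (sign +) -> bounds (-7/8, -3/4), value = -13/16
Game value = -13/16

-13/16


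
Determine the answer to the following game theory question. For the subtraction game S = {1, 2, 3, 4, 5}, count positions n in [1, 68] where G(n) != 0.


Subtraction set S = {1, 2, 3, 4, 5}, so G(n) = n mod 6.
G(n) = 0 when n is a multiple of 6.
Multiples of 6 in [1, 68]: 11
N-positions (nonzero Grundy) = 68 - 11 = 57

57


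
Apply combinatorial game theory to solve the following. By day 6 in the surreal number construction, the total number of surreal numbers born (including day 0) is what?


Day 0: {|} = 0 is born. Count = 1.
Day n: the number of surreal numbers born by day n is 2^(n+1) - 1.
By day 0: 2^1 - 1 = 1
By day 1: 2^2 - 1 = 3
By day 2: 2^3 - 1 = 7
By day 3: 2^4 - 1 = 15
By day 4: 2^5 - 1 = 31
By day 5: 2^6 - 1 = 63
By day 6: 2^7 - 1 = 127
By day 6: 127 surreal numbers.

127


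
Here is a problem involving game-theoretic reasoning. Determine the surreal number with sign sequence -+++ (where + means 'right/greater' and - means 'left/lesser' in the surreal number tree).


Sign expansion: -+++
Rule: track bounds (lo, hi), initially (-inf, +inf). On '+', the current value becomes lo and we move to the simplest number in (value, hi): value + 1 if hi = +inf, otherwise the midpoint (value + hi)/2. On '-', the current value becomes hi and we move to value - 1 if lo = -inf, otherwise the midpoint (lo + value)/2.
Start at 0.
Step 1: sign = -, move left. Bounds: (-inf, 0). Value = -1
Step 2: sign = +, move right. Bounds: (-1, 0). Value = -1/2
Step 3: sign = +, move right. Bounds: (-1/2, 0). Value = -1/4
Step 4: sign = +, move right. Bounds: (-1/4, 0). Value = -1/8
The surreal number with sign expansion -+++ is -1/8.

-1/8


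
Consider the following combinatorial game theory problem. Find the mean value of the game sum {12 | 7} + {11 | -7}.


G1 = {12 | 7}, G2 = {11 | -7}
Each is a switch {a | b} with numbers a > b; its mean value is (a + b)/2, and mean value is additive over game sums: m(G1 + G2) = m(G1) + m(G2).
Mean of G1 = (12 + (7))/2 = 19/2 = 19/2
Mean of G2 = (11 + (-7))/2 = 4/2 = 2
Mean of G1 + G2 = 19/2 + 2 = 23/2

23/2


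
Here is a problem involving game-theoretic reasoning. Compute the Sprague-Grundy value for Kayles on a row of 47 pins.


Kayles: a move removes 1 or 2 adjacent pins from a contiguous row.
Removing pins from a row of k leaves two independent rows (a, b) with a + b = k - 1 (one pin) or a + b = k - 2 (two pins); an end removal gives a = 0.
By Sprague-Grundy, G(k) = mex{ G(a) XOR G(b) } over all these splits. G(0) = 0.
G(1): splits (0,0):0^0=0 -> mex({0}) = 1
G(2): splits (0,1):0^1=1 (0,0):0^0=0 -> mex({0, 1}) = 2
G(3): splits (0,2):0^2=2 (1,1):1^1=0 (0,1):0^1=1 -> mex({0, 1, 2}) = 3
G(4): splits (0,3):0^3=3 (1,2):1^2=3 (0,2):0^2=2 (1,1):1^1=0 -> mex({0, 2, 3}) = 1
G(5): splits (0,4):0^1=1 (1,3):1^3=2 (2,2):2^2=0 (0,3):0^3=3 (1,2):1^2=3 -> mex({0, 1, 2, 3}) = 4
G(6) = mex({0, 1, 2, 4}) = 3
G(7) = mex({0, 1, 3, 4, 5}) = 2
G(8) = mex({0, 2, 3, 5, 6}) = 1
G(9) = mex({0, 1, 2, 3, 6, 7}) = 4
G(10) = mex({0, 1, 3, 4, 5, 7}) = 2
G(11) = mex({0, 1, 2, 3, 4, 5}) = 6
G(12) = mex({0, 1, 2, 3, 5, 6, 7}) = 4
G(13) = mex({0, 2, 3, 4, 6, 7}) = 1
G(14) = mex({0, 1, 4, 5, 6, 7}) = 2
G(15) = mex({0, 1, 2, 3, 4, 5, 6}) = 7
G(16) = mex({0, 2, 3, 5, 6, 7}) = 1
G(17) = mex({0, 1, 2, 3, 5, 6, 7}) = 4
G(18) = mex({0, 1, 2, 4, 5, 6}) = 3
G(19) = mex({0, 1, 3, 4, 5, 7}) = 2
G(20) = mex({0, 2, 3, 4, 5, 6, 7}) = 1
G(21) = mex({0, 1, 2, 3, 5, 6, 7}) = 4
G(22) = mex({0, 1, 2, 3, 4, 5, 7}) = 6
G(23) = mex({0, 1, 2, 3, 4, 5, 6}) = 7
G(24) = mex({0, 1, 2, 3, 5, 6, 7}) = 4
G(25) = mex({0, 2, 3, 4, 6, 7}) = 1
G(26) = mex({0, 1, 3, 4, 5, 6, 7}) = 2
G(27) = mex({0, 1, 2, 3, 4, 5, 6, 7}) = 8
G(28) = mex({0, 1, 2, 3, 4, 6, 7, 8}) = 5
G(29) = mex({0, 1, 2, 3, 5, 6, 7, 8, 9}) = 4
G(30) = mex({0, 1, 2, 3, 4, 5, 6, 9, 10}) = 7
G(31) = mex({0, 1, 3, 4, 5, 7, 10, 11}) = 2
G(32) = mex({0, 2, 3, 4, 5, 6, 7, 9, 11}) = 1
G(33) = mex({0, 1, 2, 3, 4, 5, 6, 7, 9, 12}) = 8
G(34) = mex({0, 1, 2, 3, 4, 5, 7, 8, 11, 12}) = 6
G(35) = mex({0, 1, 2, 3, 4, 5, 6, 8, 9, 10, 11}) = 7
G(36) = mex({0, 1, 2, 3, 5, 6, 7, 9, 10}) = 4
G(37) = mex({0, 2, 3, 4, 6, 7, 9, 10, 11, 12}) = 1
G(38) = mex({0, 1, 3, 4, 5, 6, 7, 9, 10, 11, 12}) = 2
G(39) = mex({0, 1, 2, 4, 5, 6, 7, 9, 10, 12, 14}) = 3
G(40) = mex({0, 2, 3, 4, 6, 7, 11, 12, 14}) = 1
G(41) = mex({0, 1, 2, 3, 5, 6, 7, 9, 10, 11, 12}) = 4
G(42) = mex({0, 1, 2, 3, 4, 5, 6, 9, 10}) = 7
G(43) = mex({0, 1, 3, 4, 5, 7, 9, 10, 12, 15}) = 2
G(44) = mex({0, 2, 3, 4, 5, 6, 7, 9, 10, 12, 15}) = 1
G(45) = mex({0, 1, 2, 3, 4, 5, 6, 7, 9, 10, 12, 14}) = 8
G(46) = mex({0, 1, 3, 4, 5, 7, 8, 11, 12, 14}) = 2
G(47) = mex({0, 1, 2, 3, 4, 5, 6, 8, 9, 10, 11, 12}) = 7
Therefore G(47) = 7.

7


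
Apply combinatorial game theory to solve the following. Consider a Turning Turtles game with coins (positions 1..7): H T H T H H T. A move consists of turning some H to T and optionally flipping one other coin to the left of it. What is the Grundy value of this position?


Coins: H T H T H H T
Key fact: a single head at position k behaves exactly like a Nim heap of size k (turning it to T and optionally flipping a coin at j < k corresponds to moving the heap from k to j, or to 0), and heads combine as a disjunctive sum (two heads at the same place would cancel, matching j XOR j = 0). So the Nim-value is the XOR of the 1-indexed positions of the heads.
Face-up positions (1-indexed): [1, 3, 5, 6]
XOR 0 with 1: 0 XOR 1 = 1
XOR 1 with 3: 1 XOR 3 = 2
XOR 2 with 5: 2 XOR 5 = 7
XOR 7 with 6: 7 XOR 6 = 1
Nim-value = 1

1


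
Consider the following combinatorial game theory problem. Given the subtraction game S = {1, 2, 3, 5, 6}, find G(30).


The subtraction set is S = {1, 2, 3, 5, 6}.
G(k) = mex{ G(k - s) : s in S, s <= k }. We compute iteratively: G(0) = 0.
G(1) = mex({0}) = 1
G(2) = mex({0, 1}) = 2
G(3) = mex({0, 1, 2}) = 3
G(4) = mex({1, 2, 3}) = 0
G(5) = mex({0, 2, 3}) = 1
G(6) = mex({0, 1, 3}) = 2
G(7) = mex({0, 1, 2}) = 3
G(8) = mex({1, 2, 3}) = 0
G(9) = mex({0, 2, 3}) = 1
Observe that G(4)..G(9) = 0, 1, 2, 3, 0, 1 repeats G(0)..G(5) = 0, 1, 2, 3, 0, 1.
For k >= max(S) = 6, G(k) is determined by the previous 6 values G(k-6)..G(k-1); a window of 6 consecutive values has recurred shifted by 4, so by induction G(k + 4) = G(k) for all k >= 0: the sequence is periodic from the start with period 4.
One period: G(0..3) = 0, 1, 2, 3.
30 mod 4 = 2, so G(30) = G(2) = 2.

2


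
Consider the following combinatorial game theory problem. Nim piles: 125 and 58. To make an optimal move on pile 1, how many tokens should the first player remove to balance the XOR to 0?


Piles: 125 and 58
Current XOR: 125 XOR 58 = 71 (non-zero, so this is an N-position).
To make the XOR zero, we need to find a move that balances the piles.
For pile 1 (size 125): target = 125 XOR 71 = 58
We reduce pile 1 from 125 to 58.
Tokens removed: 125 - 58 = 67
Verification: 58 XOR 58 = 0

67
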